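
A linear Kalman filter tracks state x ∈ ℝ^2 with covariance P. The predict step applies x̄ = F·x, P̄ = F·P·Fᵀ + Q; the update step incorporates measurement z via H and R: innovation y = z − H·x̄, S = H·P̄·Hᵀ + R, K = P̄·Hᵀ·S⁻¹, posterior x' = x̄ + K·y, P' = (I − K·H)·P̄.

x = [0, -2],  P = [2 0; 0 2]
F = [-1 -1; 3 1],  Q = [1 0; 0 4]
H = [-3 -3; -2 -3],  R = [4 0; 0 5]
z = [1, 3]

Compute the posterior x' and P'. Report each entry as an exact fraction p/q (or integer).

x̄ = F·x = [2, -2]
P̄ = F·P·Fᵀ + Q = [5 -8; -8 24]
y = z − H·x̄ = [1, 1]
S = H·P̄·Hᵀ + R = [121 126; 126 145]
K = P̄·Hᵀ·S⁻¹ = [-459/1669 560/1669; 96/1669 -728/1669]
x' = x̄ + K·y = [3439/1669, -3970/1669]
P' = (I − K·H)·P̄ = [4636/1669 -4024/1669; -4024/1669 3896/1669]

x' = [3439/1669, -3970/1669]
P' = [4636/1669 -4024/1669; -4024/1669 3896/1669]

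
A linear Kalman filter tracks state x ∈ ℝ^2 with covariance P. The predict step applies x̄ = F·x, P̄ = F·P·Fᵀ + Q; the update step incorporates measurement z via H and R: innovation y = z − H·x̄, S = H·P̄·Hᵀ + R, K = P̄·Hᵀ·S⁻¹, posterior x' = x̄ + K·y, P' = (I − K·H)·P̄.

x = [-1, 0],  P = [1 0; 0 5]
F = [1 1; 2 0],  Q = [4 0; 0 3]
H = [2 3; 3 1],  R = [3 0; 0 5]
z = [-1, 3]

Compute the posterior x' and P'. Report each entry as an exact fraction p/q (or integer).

x' = [5321/4211, -4925/4211]
P' = [3318/4211 -2544/4211; -2544/4211 3207/4211]

x̄ = F·x = [-1, -2]
P̄ = F·P·Fᵀ + Q = [10 2; 2 7]
y = z − H·x̄ = [7, 8]
S = H·P̄·Hᵀ + R = [130 103; 103 114]
K = P̄·Hᵀ·S⁻¹ = [-332/4211 1482/4211; 1511/4211 -885/4211]
x' = x̄ + K·y = [5321/4211, -4925/4211]
P' = (I − K·H)·P̄ = [3318/4211 -2544/4211; -2544/4211 3207/4211]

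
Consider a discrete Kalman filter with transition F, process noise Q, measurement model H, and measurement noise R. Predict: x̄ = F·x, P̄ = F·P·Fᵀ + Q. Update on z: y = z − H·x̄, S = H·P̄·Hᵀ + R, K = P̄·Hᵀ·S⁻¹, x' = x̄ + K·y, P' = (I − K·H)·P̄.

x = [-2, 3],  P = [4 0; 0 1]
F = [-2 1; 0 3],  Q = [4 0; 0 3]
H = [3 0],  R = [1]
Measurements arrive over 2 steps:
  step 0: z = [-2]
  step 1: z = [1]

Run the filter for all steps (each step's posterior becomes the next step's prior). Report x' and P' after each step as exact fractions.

step 0: x' = [-119/190, 1503/190], P' = [21/190 3/190; 3/190 2199/190]
step 1: x' = [10834/27469, 129060/27469], P' = [3031/27469 6579/27469; 6579/27469 893406/27469]

step 0: x̄ = F·x = [7, 9]
step 0: P̄ = F·P·Fᵀ + Q = [21 3; 3 12]
step 0: y = z − H·x̄ = [-23]
step 0: S = H·P̄·Hᵀ + R = [190]
step 0: K = P̄·Hᵀ·S⁻¹ = [63/190; 9/190]
step 0: x' = x̄ + K·y = [-119/190, 1503/190]
step 0: P' = (I − K·H)·P̄ = [21/190 3/190; 3/190 2199/190]
step 1: x̄ = F·x = [1741/190, 4509/190]
step 1: P̄ = F·P·Fᵀ + Q = [3031/190 6579/190; 6579/190 20361/190]
step 1: y = z − H·x̄ = [-5033/190]
step 1: S = H·P̄·Hᵀ + R = [27469/190]
step 1: K = P̄·Hᵀ·S⁻¹ = [9093/27469; 19737/27469]
step 1: x' = x̄ + K·y = [10834/27469, 129060/27469]
step 1: P' = (I − K·H)·P̄ = [3031/27469 6579/27469; 6579/27469 893406/27469]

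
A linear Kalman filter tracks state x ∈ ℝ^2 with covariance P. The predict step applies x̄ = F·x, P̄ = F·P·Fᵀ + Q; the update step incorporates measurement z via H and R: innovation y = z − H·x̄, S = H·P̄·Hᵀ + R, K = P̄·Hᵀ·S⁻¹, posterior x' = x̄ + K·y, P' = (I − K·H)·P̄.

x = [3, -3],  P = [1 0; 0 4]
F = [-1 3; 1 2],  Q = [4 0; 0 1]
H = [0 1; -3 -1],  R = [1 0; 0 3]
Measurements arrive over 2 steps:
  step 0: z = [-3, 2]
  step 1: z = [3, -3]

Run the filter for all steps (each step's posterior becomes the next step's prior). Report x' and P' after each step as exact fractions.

step 0: x̄ = F·x = [-12, -3]
step 0: P̄ = F·P·Fᵀ + Q = [41 23; 23 18]
step 0: y = z − H·x̄ = [0, -37]
step 0: S = H·P̄·Hᵀ + R = [19 -87; -87 528]
step 0: K = P̄·Hᵀ·S⁻¹ = [-186/821 -773/2463; 645/821 -29/821]
step 0: x' = x̄ + K·y = [-955/2463, -1390/821]
step 0: P' = (I − K·H)·P̄ = [959/2463 -186/821; -186/821 645/821]
step 1: x̄ = F·x = [-11555/2463, -9295/2463]
step 1: P̄ = F·P·Fᵀ + Q = [31574/2463 10093/2463; 10093/2463 8930/2463]
step 1: y = z − H·x̄ = [16684/2463, -51349/2463]
step 1: S = H·P̄·Hᵀ + R = [11393/2463 -39209/2463; -39209/2463 361043/2463]
step 1: K = P̄·Hᵀ·S⁻¹ = [-94536/522943 -162083/522943; 684843/1045886 -39209/1045886]
step 1: x' = x̄ + K·y = [285406/522943, 1509441/1045886]
step 1: P' = (I − K·H)·P̄ = [193595/522943 -94536/522943; -94536/522943 684843/1045886]

step 0: x' = [-955/2463, -1390/821], P' = [959/2463 -186/821; -186/821 645/821]
step 1: x' = [285406/522943, 1509441/1045886], P' = [193595/522943 -94536/522943; -94536/522943 684843/1045886]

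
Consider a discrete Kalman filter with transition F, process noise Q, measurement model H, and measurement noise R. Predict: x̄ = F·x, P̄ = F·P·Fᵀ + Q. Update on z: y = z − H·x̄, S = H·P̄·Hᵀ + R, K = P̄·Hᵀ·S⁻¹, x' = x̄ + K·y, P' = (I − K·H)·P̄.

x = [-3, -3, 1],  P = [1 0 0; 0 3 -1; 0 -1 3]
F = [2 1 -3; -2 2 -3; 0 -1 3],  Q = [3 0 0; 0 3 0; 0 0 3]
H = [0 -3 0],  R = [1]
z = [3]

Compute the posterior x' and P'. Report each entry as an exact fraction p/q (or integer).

x' = [-5592/523, -525/523, 2382/523]
P' = [9493/523 38/523 -4464/523; 38/523 58/523 -42/523; -4464/523 -42/523 4521/523]

x̄ = F·x = [-12, -3, 6]
P̄ = F·P·Fᵀ + Q = [43 38 -36; 38 58 -42; -36 -42 39]
y = z − H·x̄ = [-6]
S = H·P̄·Hᵀ + R = [523]
K = P̄·Hᵀ·S⁻¹ = [-114/523; -174/523; 126/523]
x' = x̄ + K·y = [-5592/523, -525/523, 2382/523]
P' = (I − K·H)·P̄ = [9493/523 38/523 -4464/523; 38/523 58/523 -42/523; -4464/523 -42/523 4521/523]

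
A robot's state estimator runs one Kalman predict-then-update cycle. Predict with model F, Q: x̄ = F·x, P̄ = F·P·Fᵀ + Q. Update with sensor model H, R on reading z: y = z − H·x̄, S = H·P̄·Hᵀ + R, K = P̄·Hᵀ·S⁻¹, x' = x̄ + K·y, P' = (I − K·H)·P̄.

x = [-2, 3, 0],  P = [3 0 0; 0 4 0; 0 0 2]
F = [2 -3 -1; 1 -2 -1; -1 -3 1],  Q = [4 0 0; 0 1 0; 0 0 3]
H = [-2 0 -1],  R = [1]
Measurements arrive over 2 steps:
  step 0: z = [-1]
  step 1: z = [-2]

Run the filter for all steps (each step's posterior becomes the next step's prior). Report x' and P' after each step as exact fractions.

step 0: x̄ = F·x = [-13, -8, -7]
step 0: P̄ = F·P·Fᵀ + Q = [54 32 28; 32 22 19; 28 19 44]
step 0: y = z − H·x̄ = [-34]
step 0: S = H·P̄·Hᵀ + R = [373]
step 0: K = P̄·Hᵀ·S⁻¹ = [-136/373; -83/373; -100/373]
step 0: x' = x̄ + K·y = [-225/373, -162/373, 789/373]
step 0: P' = (I − K·H)·P̄ = [1646/373 648/373 -3156/373; 648/373 1317/373 -1213/373; -3156/373 -1213/373 6412/373]
step 1: x̄ = F·x = [-753/373, -690/373, 1500/373]
step 1: P̄ = F·P·Fᵀ + Q = [23911/373 16473/373 -9263/373; 16473/373 12567/373 -8329/373; -9263/373 -8329/373 38508/373]
step 1: y = z − H·x̄ = [-752/373]
step 1: S = H·P̄·Hᵀ + R = [97473/373]
step 1: K = P̄·Hᵀ·S⁻¹ = [-12853/32491; -24617/97473; -19982/97473]
step 1: x' = x̄ + K·y = [-39679/32491, -130682/97473, 432268/97473]
step 1: P' = (I − K·H)·P̄ = [754138/32491 586654/32491 -1495423/32491; 586654/32491 1659374/97473 -3495307/97473; -1495423/32491 -3495307/97473 8992520/97473]

step 0: x' = [-225/373, -162/373, 789/373], P' = [1646/373 648/373 -3156/373; 648/373 1317/373 -1213/373; -3156/373 -1213/373 6412/373]
step 1: x' = [-39679/32491, -130682/97473, 432268/97473], P' = [754138/32491 586654/32491 -1495423/32491; 586654/32491 1659374/97473 -3495307/97473; -1495423/32491 -3495307/97473 8992520/97473]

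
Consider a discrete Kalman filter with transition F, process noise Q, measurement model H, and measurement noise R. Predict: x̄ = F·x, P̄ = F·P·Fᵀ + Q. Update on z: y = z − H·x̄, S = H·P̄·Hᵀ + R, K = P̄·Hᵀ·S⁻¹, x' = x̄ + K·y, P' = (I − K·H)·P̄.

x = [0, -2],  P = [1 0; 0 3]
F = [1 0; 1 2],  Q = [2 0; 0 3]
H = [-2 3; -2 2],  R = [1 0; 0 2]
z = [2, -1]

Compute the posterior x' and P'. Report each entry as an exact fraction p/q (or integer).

x̄ = F·x = [0, -4]
P̄ = F·P·Fᵀ + Q = [3 1; 1 16]
y = z − H·x̄ = [14, 7]
S = H·P̄·Hᵀ + R = [145 98; 98 70]
K = P̄·Hᵀ·S⁻¹ = [1/3 -11/21; 20/39 -79/273]
x' = x̄ + K·y = [1, 15/13]
P' = (I − K·H)·P̄ = [40/21 29/21; 29/21 298/273]

x' = [1, 15/13]
P' = [40/21 29/21; 29/21 298/273]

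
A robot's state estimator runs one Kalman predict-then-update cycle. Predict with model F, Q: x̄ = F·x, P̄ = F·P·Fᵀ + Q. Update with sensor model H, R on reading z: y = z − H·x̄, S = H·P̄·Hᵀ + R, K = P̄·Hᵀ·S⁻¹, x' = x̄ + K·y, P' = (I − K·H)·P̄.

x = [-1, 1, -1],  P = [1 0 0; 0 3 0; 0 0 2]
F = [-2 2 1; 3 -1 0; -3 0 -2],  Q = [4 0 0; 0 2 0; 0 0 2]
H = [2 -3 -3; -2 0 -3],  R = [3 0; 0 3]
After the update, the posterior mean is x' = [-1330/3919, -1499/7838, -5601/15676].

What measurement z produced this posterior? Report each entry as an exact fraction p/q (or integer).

x̄ = F·x = [3, -4, 5]
P̄ = F·P·Fᵀ + Q = [22 -12 2; -12 14 -9; 2 -9 19]
S = H·P̄·Hᵀ + R = [346 -70; -70 286]
K = P̄·Hᵀ·S⁻¹ = [736/3919 -505/3919; -316/3919 1243/7838; -1951/15676 -3821/15676]
x' − x̄ = [-13087/3919, 29853/7838, -83981/15676] = K·y
y = (KᵀK)⁻¹·Kᵀ·(x' − x̄) = [-2, 23]
z = y + H·x̄ = [-2, 23] + [3, -21] = [1, 2]

z = [1, 2]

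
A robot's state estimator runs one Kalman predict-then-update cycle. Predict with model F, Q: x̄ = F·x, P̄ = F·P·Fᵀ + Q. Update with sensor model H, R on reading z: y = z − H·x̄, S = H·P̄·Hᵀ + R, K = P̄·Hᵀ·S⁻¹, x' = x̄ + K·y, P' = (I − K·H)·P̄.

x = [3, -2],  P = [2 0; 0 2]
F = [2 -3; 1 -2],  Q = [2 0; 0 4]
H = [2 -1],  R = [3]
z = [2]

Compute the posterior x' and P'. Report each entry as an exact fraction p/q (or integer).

x' = [36/13, 37/13]
P' = [44/13 64/13; 64/13 586/65]

x̄ = F·x = [12, 7]
P̄ = F·P·Fᵀ + Q = [28 16; 16 14]
y = z − H·x̄ = [-15]
S = H·P̄·Hᵀ + R = [65]
K = P̄·Hᵀ·S⁻¹ = [8/13; 18/65]
x' = x̄ + K·y = [36/13, 37/13]
P' = (I − K·H)·P̄ = [44/13 64/13; 64/13 586/65]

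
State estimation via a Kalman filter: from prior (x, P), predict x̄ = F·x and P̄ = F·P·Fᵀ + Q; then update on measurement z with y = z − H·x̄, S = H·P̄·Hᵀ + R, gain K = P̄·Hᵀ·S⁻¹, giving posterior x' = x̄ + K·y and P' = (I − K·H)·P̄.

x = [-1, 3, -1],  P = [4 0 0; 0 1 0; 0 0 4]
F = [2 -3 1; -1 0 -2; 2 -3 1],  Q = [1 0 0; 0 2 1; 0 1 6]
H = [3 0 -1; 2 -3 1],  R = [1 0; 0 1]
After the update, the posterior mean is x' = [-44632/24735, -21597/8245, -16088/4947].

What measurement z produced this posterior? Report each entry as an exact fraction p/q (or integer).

x̄ = F·x = [-12, 3, -12]
P̄ = F·P·Fᵀ + Q = [30 -16 29; -16 22 -15; 29 -15 35]
S = H·P̄·Hᵀ + R = [132 273; 273 752]
K = P̄·Hᵀ·S⁻¹ = [8471/24735 477/8245; 2011/8245 -1969/8245; 286/4947 268/1649]
x' − x̄ = [252188/24735, -46332/8245, 43276/4947] = K·y
y = (KᵀK)⁻¹·Kᵀ·(x' − x̄) = [22, 46]
z = y + H·x̄ = [22, 46] + [-24, -45] = [-2, 1]

z = [-2, 1]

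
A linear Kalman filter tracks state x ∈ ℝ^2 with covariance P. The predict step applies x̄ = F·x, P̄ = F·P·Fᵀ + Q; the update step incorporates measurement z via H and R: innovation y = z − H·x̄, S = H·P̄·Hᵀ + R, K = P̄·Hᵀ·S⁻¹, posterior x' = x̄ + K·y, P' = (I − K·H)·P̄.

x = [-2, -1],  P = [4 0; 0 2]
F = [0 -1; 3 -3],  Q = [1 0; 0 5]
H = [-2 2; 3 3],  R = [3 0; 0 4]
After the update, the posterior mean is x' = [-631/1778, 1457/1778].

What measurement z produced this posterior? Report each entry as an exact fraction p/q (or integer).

z = [3, 1]

x̄ = F·x = [1, -3]
P̄ = F·P·Fᵀ + Q = [3 6; 6 59]
S = H·P̄·Hᵀ + R = [203 336; 336 670]
K = P̄·Hᵀ·S⁻¹ = [-2526/11557 495/3302; 2750/11557 567/3302]
x' − x̄ = [-2409/1778, 6791/1778] = K·y
y = (KᵀK)⁻¹·Kᵀ·(x' − x̄) = [11, 7]
z = y + H·x̄ = [11, 7] + [-8, -6] = [3, 1]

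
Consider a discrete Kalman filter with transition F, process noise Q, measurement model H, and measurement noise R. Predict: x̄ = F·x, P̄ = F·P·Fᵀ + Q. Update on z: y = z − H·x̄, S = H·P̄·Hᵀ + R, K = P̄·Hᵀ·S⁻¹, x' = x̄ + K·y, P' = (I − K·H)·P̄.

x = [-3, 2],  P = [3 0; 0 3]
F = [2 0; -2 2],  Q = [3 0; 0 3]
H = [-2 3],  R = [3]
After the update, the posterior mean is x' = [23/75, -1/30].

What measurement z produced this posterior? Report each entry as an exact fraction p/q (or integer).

x̄ = F·x = [-6, 10]
P̄ = F·P·Fᵀ + Q = [15 -12; -12 27]
S = H·P̄·Hᵀ + R = [450]
K = P̄·Hᵀ·S⁻¹ = [-11/75; 7/30]
x' − x̄ = [473/75, -301/30] = K·y
y = (KᵀK)⁻¹·Kᵀ·(x' − x̄) = [-43]
z = y + H·x̄ = [-43] + [42] = [-1]

z = [-1]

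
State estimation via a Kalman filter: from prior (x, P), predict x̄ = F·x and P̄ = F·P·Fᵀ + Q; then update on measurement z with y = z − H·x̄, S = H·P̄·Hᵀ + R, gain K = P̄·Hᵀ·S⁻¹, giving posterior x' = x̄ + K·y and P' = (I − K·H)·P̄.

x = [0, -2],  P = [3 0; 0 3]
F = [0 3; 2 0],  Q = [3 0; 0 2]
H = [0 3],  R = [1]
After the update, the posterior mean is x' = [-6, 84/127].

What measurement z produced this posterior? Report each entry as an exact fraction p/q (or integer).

x̄ = F·x = [-6, 0]
P̄ = F·P·Fᵀ + Q = [30 0; 0 14]
S = H·P̄·Hᵀ + R = [127]
K = P̄·Hᵀ·S⁻¹ = [0; 42/127]
x' − x̄ = [0, 84/127] = K·y
y = (KᵀK)⁻¹·Kᵀ·(x' − x̄) = [2]
z = y + H·x̄ = [2] + [0] = [2]

z = [2]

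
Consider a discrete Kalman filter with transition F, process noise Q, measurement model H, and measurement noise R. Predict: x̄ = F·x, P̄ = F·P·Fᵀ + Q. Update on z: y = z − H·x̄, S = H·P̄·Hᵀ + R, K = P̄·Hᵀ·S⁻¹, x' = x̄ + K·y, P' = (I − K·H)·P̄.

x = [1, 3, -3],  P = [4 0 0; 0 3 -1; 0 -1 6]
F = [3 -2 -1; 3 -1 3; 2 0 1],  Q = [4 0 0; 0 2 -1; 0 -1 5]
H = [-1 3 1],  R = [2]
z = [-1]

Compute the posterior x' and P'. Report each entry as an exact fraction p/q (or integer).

x' = [1431/1030, -369/515, 2561/1030]
P' = [52811/1030 6561/515 13551/1030; 6561/515 2087/515 616/515; 13551/1030 616/515 10121/1030]

x̄ = F·x = [0, -9, -1]
P̄ = F·P·Fᵀ + Q = [54 29 20; 29 101 42; 20 42 27]
y = z − H·x̄ = [27]
S = H·P̄·Hᵀ + R = [1030]
K = P̄·Hᵀ·S⁻¹ = [53/1030; 158/515; 133/1030]
x' = x̄ + K·y = [1431/1030, -369/515, 2561/1030]
P' = (I − K·H)·P̄ = [52811/1030 6561/515 13551/1030; 6561/515 2087/515 616/515; 13551/1030 616/515 10121/1030]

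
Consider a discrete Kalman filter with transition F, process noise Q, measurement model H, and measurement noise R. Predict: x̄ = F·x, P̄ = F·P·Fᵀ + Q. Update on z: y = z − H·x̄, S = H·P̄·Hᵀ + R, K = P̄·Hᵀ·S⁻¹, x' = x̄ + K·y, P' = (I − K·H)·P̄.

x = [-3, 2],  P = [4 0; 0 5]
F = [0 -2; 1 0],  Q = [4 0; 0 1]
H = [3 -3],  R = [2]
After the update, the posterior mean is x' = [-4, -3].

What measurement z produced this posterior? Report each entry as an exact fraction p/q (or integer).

z = [-3]

x̄ = F·x = [-4, -3]
P̄ = F·P·Fᵀ + Q = [24 0; 0 5]
S = H·P̄·Hᵀ + R = [263]
K = P̄·Hᵀ·S⁻¹ = [72/263; -15/263]
x' − x̄ = [0, 0] = K·y
y = (KᵀK)⁻¹·Kᵀ·(x' − x̄) = [0]
z = y + H·x̄ = [0] + [-3] = [-3]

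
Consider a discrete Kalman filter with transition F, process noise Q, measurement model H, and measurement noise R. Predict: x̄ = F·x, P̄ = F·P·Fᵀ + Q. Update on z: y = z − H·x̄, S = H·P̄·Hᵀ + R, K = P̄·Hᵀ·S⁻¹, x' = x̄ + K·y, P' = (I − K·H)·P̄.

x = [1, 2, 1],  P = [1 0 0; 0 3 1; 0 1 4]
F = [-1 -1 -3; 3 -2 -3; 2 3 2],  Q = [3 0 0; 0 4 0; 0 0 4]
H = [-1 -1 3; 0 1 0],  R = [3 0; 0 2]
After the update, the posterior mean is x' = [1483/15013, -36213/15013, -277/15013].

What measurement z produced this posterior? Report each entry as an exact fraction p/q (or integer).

z = [2, -3]

x̄ = F·x = [-6, -4, 10]
P̄ = F·P·Fᵀ + Q = [49 48 -46; 48 73 -49; -46 -49 63]
S = H·P̄·Hᵀ + R = [1358 -268; -268 75]
K = P̄·Hᵀ·S⁻¹ = [-4761/30026 1102/15013; -268/15013 13655/15013; 4084/15013 4785/15013]
x' − x̄ = [91561/15013, 23839/15013, -150407/15013] = K·y
y = (KᵀK)⁻¹·Kᵀ·(x' − x̄) = [-38, 1]
z = y + H·x̄ = [-38, 1] + [40, -4] = [2, -3]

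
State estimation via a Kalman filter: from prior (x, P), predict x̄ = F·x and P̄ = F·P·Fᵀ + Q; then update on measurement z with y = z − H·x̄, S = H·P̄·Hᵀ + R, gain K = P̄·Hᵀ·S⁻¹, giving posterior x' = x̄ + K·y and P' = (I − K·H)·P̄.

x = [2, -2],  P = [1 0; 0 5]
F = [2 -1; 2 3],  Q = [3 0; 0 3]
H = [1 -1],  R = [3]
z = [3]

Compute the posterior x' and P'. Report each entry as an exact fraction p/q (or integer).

x̄ = F·x = [6, -2]
P̄ = F·P·Fᵀ + Q = [12 -11; -11 52]
y = z − H·x̄ = [-5]
S = H·P̄·Hᵀ + R = [89]
K = P̄·Hᵀ·S⁻¹ = [23/89; -63/89]
x' = x̄ + K·y = [419/89, 137/89]
P' = (I − K·H)·P̄ = [539/89 470/89; 470/89 659/89]

x' = [419/89, 137/89]
P' = [539/89 470/89; 470/89 659/89]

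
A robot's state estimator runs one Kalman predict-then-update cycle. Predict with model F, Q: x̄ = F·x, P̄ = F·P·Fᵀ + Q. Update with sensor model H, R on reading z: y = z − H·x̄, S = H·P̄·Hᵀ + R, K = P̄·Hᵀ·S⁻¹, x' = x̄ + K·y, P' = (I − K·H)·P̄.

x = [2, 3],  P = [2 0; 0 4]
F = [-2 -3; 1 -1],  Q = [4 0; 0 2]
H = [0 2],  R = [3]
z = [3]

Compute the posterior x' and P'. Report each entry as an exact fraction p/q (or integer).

x̄ = F·x = [-13, -1]
P̄ = F·P·Fᵀ + Q = [48 8; 8 8]
y = z − H·x̄ = [5]
S = H·P̄·Hᵀ + R = [35]
K = P̄·Hᵀ·S⁻¹ = [16/35; 16/35]
x' = x̄ + K·y = [-75/7, 9/7]
P' = (I − K·H)·P̄ = [1424/35 24/35; 24/35 24/35]

x' = [-75/7, 9/7]
P' = [1424/35 24/35; 24/35 24/35]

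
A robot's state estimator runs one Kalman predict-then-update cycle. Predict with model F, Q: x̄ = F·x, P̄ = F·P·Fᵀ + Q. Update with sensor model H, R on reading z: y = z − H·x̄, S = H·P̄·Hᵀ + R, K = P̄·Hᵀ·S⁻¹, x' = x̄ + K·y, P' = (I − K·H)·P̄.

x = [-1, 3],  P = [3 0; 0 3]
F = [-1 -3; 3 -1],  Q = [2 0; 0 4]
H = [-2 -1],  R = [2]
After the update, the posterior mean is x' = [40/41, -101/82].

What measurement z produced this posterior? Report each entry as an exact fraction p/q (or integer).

x̄ = F·x = [-8, -6]
P̄ = F·P·Fᵀ + Q = [32 0; 0 34]
S = H·P̄·Hᵀ + R = [164]
K = P̄·Hᵀ·S⁻¹ = [-16/41; -17/82]
x' − x̄ = [368/41, 391/82] = K·y
y = (KᵀK)⁻¹·Kᵀ·(x' − x̄) = [-23]
z = y + H·x̄ = [-23] + [22] = [-1]

z = [-1]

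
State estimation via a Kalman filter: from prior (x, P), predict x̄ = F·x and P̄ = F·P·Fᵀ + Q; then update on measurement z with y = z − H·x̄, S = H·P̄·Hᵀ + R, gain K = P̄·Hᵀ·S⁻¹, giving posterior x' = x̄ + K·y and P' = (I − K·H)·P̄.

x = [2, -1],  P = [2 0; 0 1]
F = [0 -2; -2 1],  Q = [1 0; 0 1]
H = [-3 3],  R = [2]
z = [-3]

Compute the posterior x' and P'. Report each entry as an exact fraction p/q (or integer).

x̄ = F·x = [2, -5]
P̄ = F·P·Fᵀ + Q = [5 -2; -2 10]
y = z − H·x̄ = [18]
S = H·P̄·Hᵀ + R = [173]
K = P̄·Hᵀ·S⁻¹ = [-21/173; 36/173]
x' = x̄ + K·y = [-32/173, -217/173]
P' = (I − K·H)·P̄ = [424/173 410/173; 410/173 434/173]

x' = [-32/173, -217/173]
P' = [424/173 410/173; 410/173 434/173]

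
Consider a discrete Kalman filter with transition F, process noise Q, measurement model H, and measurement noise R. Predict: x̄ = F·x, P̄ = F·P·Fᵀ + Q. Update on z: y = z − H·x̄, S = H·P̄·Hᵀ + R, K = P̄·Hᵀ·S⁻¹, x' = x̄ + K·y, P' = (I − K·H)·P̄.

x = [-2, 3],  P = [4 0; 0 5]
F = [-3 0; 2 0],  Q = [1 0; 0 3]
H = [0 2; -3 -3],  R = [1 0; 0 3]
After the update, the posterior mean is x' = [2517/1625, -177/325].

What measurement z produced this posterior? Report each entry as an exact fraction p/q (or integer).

x̄ = F·x = [6, -4]
P̄ = F·P·Fᵀ + Q = [37 -24; -24 19]
S = H·P̄·Hᵀ + R = [77 30; 30 75]
K = P̄·Hᵀ·S⁻¹ = [-162/325 -521/1625; 32/65 1/325]
x' − x̄ = [-7233/1625, 1123/325] = K·y
y = (KᵀK)⁻¹·Kᵀ·(x' − x̄) = [7, 3]
z = y + H·x̄ = [7, 3] + [-8, -6] = [-1, -3]

z = [-1, -3]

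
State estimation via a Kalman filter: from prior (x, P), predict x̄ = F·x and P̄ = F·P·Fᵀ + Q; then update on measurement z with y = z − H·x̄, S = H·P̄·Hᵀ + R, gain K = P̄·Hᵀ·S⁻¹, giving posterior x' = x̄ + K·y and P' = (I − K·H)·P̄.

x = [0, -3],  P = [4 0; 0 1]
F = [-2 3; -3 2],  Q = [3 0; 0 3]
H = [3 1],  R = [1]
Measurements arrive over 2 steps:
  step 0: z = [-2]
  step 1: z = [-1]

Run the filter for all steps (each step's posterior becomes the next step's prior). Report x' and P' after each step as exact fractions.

step 0: x̄ = F·x = [-9, -6]
step 0: P̄ = F·P·Fᵀ + Q = [28 30; 30 43]
step 0: y = z − H·x̄ = [31]
step 0: S = H·P̄·Hᵀ + R = [476]
step 0: K = P̄·Hᵀ·S⁻¹ = [57/238; 19/68]
step 0: x' = x̄ + K·y = [-375/238, 181/68]
step 0: P' = (I − K·H)·P̄ = [83/119 -63/34; -63/34 397/68]
step 1: x̄ = F·x = [5301/476, 1196/119]
step 1: P̄ = F·P·Fᵀ + Q = [38351/476 7533/119; 7533/119 6529/119]
step 1: y = z − H·x̄ = [-21163/476]
step 1: S = H·P̄·Hᵀ + R = [552543/476]
step 1: K = P̄·Hᵀ·S⁻¹ = [48395/184181; 116512/552543]
step 1: x' = x̄ + K·y = [-100504/184181, 373156/552543]
step 1: P' = (I − K·H)·P̄ = [78356/184181 -186673/184181; -186673/184181 1796569/552543]

step 0: x' = [-375/238, 181/68], P' = [83/119 -63/34; -63/34 397/68]
step 1: x' = [-100504/184181, 373156/552543], P' = [78356/184181 -186673/184181; -186673/184181 1796569/552543]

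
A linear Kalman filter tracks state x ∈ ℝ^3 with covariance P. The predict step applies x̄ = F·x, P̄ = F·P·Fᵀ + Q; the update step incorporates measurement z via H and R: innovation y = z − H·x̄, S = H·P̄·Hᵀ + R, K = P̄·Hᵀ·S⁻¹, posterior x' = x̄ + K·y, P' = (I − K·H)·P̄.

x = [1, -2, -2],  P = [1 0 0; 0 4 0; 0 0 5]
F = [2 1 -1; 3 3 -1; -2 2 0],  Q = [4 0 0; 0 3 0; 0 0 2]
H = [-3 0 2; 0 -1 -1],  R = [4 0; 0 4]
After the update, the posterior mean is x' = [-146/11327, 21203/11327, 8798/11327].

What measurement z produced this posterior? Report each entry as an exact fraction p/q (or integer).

x̄ = F·x = [2, -1, -6]
P̄ = F·P·Fᵀ + Q = [17 23 4; 23 53 18; 4 18 22]
S = H·P̄·Hᵀ + R = [197 1; 1 115]
K = P̄·Hᵀ·S⁻¹ = [-2459/11327 -2638/11327; -1862/11327 -6977/11327; 1860/11327 -3956/11327]
x' − x̄ = [-22800/11327, 32530/11327, 76760/11327] = K·y
y = (KᵀK)⁻¹·Kᵀ·(x' − x̄) = [20, -10]
z = y + H·x̄ = [20, -10] + [-18, 7] = [2, -3]

z = [2, -3]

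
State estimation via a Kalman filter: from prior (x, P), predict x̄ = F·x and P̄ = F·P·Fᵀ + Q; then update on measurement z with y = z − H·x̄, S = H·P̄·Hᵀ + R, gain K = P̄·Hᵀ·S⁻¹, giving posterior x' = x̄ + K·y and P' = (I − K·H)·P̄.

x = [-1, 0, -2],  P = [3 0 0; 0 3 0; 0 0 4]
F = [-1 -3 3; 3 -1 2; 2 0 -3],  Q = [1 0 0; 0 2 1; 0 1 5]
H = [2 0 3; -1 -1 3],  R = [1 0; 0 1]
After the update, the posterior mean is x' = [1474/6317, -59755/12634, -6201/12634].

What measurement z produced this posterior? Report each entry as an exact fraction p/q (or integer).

z = [-1, 3]

x̄ = F·x = [-5, -7, 4]
P̄ = F·P·Fᵀ + Q = [67 24 -42; 24 48 -5; -42 -5 53]
S = H·P̄·Hᵀ + R = [242 184; 184 923]
K = P̄·Hᵀ·S⁻¹ = [23656/94755 -26993/94755; 15489/63170 -4521/31585; 31321/189510 18026/94755]
x' − x̄ = [33059/6317, 28683/12634, -56737/12634] = K·y
y = (KᵀK)⁻¹·Kᵀ·(x' − x̄) = [-3, -21]
z = y + H·x̄ = [-3, -21] + [2, 24] = [-1, 3]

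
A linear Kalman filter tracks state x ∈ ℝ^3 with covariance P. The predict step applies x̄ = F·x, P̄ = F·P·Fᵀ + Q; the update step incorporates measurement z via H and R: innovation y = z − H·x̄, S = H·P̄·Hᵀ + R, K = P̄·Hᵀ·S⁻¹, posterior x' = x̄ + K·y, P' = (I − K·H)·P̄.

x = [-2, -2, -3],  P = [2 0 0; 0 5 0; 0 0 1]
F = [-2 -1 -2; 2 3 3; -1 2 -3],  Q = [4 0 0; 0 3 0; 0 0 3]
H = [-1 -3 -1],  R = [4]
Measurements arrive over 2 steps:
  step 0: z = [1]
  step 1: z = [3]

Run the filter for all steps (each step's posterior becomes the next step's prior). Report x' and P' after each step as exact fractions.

step 0: x̄ = F·x = [12, -19, 7]
step 0: P̄ = F·P·Fᵀ + Q = [21 -29 0; -29 65 17; 0 17 34]
step 0: y = z − H·x̄ = [-37]
step 0: S = H·P̄·Hᵀ + R = [572]
step 0: K = P̄·Hᵀ·S⁻¹ = [3/26; -183/572; -85/572]
step 0: x' = x̄ + K·y = [201/26, -4097/572, 7149/572]
step 0: P' = (I − K·H)·P̄ = [174/13 -205/26 255/26; -205/26 3691/572 -5831/572; 255/26 -5831/572 12223/572]
step 1: x̄ = F·x = [-1465/44, 4500/143, -34063/572]
step 1: P̄ = F·P·Fᵀ + Q = [6847/44 -1588/11 11193/44; -1588/11 20952/143 -35170/143; 11193/44 -35170/143 255815/572]
step 1: y = z − H·x̄ = [652/143]
step 1: S = H·P̄·Hᵀ + R = [13217/143]
step 1: K = P̄·Hᵀ·S⁻¹ = [3302/13217; -7042/13217; 5179/13217]
step 1: x' = x̄ + K·y = [-1700043/52868, 383812/13217, -3053873/52868]
step 1: P' = (I − K·H)·P̄ = [7921997/52868 -1745448/13217 12970547/52868; -1745448/13217 1589740/13217 -2995604/13217; 12970547/52868 -2995604/13217 22893837/52868]

step 0: x' = [201/26, -4097/572, 7149/572], P' = [174/13 -205/26 255/26; -205/26 3691/572 -5831/572; 255/26 -5831/572 12223/572]
step 1: x' = [-1700043/52868, 383812/13217, -3053873/52868], P' = [7921997/52868 -1745448/13217 12970547/52868; -1745448/13217 1589740/13217 -2995604/13217; 12970547/52868 -2995604/13217 22893837/52868]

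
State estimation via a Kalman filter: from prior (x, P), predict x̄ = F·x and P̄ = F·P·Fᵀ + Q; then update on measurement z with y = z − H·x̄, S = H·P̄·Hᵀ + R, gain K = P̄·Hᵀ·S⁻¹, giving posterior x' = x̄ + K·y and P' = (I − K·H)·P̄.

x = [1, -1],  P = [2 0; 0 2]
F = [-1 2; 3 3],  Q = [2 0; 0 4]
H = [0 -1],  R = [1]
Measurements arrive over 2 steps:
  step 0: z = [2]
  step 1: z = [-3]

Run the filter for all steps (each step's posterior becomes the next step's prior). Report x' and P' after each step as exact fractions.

step 0: x̄ = F·x = [-3, 0]
step 0: P̄ = F·P·Fᵀ + Q = [12 6; 6 40]
step 0: y = z − H·x̄ = [2]
step 0: S = H·P̄·Hᵀ + R = [41]
step 0: K = P̄·Hᵀ·S⁻¹ = [-6/41; -40/41]
step 0: x' = x̄ + K·y = [-135/41, -80/41]
step 0: P' = (I − K·H)·P̄ = [456/41 6/41; 6/41 40/41]
step 1: x̄ = F·x = [-25/41, -645/41]
step 1: P̄ = F·P·Fᵀ + Q = [674/41 -1110/41; -1110/41 4736/41]
step 1: y = z − H·x̄ = [-768/41]
step 1: S = H·P̄·Hᵀ + R = [4777/41]
step 1: K = P̄·Hᵀ·S⁻¹ = [1110/4777; -4736/4777]
step 1: x' = x̄ + K·y = [-23705/4777, 13563/4777]
step 1: P' = (I − K·H)·P̄ = [48478/4777 -1110/4777; -1110/4777 4736/4777]

step 0: x' = [-135/41, -80/41], P' = [456/41 6/41; 6/41 40/41]
step 1: x' = [-23705/4777, 13563/4777], P' = [48478/4777 -1110/4777; -1110/4777 4736/4777]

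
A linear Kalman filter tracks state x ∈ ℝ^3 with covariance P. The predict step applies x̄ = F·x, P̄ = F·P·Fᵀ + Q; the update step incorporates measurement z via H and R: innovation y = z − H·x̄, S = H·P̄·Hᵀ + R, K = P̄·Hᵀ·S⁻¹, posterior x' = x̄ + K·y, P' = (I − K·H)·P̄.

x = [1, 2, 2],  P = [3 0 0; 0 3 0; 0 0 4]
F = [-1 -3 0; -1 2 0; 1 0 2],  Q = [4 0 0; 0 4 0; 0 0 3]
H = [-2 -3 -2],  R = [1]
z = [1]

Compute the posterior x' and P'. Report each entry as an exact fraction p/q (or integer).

x' = [-199/26, 57/26, 101/26]
P' = [5015/156 -899/52 -961/156; -899/52 841/52 -359/52; -961/156 -359/52 2591/156]

x̄ = F·x = [-7, 3, 5]
P̄ = F·P·Fᵀ + Q = [34 -15 -3; -15 19 -3; -3 -3 22]
y = z − H·x̄ = [6]
S = H·P̄·Hᵀ + R = [156]
K = P̄·Hᵀ·S⁻¹ = [-17/156; -7/52; -29/156]
x' = x̄ + K·y = [-199/26, 57/26, 101/26]
P' = (I − K·H)·P̄ = [5015/156 -899/52 -961/156; -899/52 841/52 -359/52; -961/156 -359/52 2591/156]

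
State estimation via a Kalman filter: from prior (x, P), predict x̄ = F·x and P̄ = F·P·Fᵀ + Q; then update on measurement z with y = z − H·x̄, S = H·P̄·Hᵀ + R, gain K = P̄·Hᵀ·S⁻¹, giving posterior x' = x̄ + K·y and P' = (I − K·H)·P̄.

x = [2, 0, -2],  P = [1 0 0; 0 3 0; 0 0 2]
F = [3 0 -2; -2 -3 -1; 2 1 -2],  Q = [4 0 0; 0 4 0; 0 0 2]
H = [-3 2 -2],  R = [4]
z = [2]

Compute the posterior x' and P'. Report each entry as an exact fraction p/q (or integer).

x̄ = F·x = [10, -2, 8]
P̄ = F·P·Fᵀ + Q = [21 -2 14; -2 37 -9; 14 -9 17]
y = z − H·x̄ = [52]
S = H·P̄·Hᵀ + R = [673]
K = P̄·Hᵀ·S⁻¹ = [-95/673; 98/673; -94/673]
x' = x̄ + K·y = [1790/673, 3750/673, 496/673]
P' = (I − K·H)·P̄ = [5108/673 7964/673 492/673; 7964/673 15297/673 3155/673; 492/673 3155/673 2605/673]

x' = [1790/673, 3750/673, 496/673]
P' = [5108/673 7964/673 492/673; 7964/673 15297/673 3155/673; 492/673 3155/673 2605/673]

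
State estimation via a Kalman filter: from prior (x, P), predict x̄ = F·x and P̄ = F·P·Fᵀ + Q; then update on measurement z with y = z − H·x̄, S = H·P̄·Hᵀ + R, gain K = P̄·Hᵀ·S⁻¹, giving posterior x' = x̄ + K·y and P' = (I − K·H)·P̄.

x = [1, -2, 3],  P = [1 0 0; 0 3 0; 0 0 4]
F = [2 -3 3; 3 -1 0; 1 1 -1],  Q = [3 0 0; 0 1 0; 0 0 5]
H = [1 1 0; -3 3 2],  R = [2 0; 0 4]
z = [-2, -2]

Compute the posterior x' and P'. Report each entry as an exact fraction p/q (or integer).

x' = [-377/707, -731/707, -170/707]
P' = [705/707 13/707 858/707; 13/707 19651/21917 -23710/21917; 858/707 -23710/21917 81036/21917]

x̄ = F·x = [17, 5, -4]
P̄ = F·P·Fᵀ + Q = [70 15 -19; 15 13 0; -19 0 13]
y = z − H·x̄ = [-24, 42]
S = H·P̄·Hᵀ + R = [115 -209; -209 761]
K = P̄·Hᵀ·S⁻¹ = [359/707 -90/707; 10027/21917 2581/21917; 1444/21917 2787/21917]
x' = x̄ + K·y = [-377/707, -731/707, -170/707]
P' = (I − K·H)·P̄ = [705/707 13/707 858/707; 13/707 19651/21917 -23710/21917; 858/707 -23710/21917 81036/21917]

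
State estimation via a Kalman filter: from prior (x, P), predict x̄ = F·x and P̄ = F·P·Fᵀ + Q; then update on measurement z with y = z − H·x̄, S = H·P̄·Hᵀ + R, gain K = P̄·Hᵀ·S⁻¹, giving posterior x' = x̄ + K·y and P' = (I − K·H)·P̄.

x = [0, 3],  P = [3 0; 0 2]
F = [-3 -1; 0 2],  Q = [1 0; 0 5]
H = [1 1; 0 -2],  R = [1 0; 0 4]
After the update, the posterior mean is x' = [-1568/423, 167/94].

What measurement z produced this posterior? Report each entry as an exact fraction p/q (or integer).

z = [-2, -3]

x̄ = F·x = [-3, 6]
P̄ = F·P·Fᵀ + Q = [30 -4; -4 13]
S = H·P̄·Hᵀ + R = [36 -18; -18 56]
K = P̄·Hᵀ·S⁻¹ = [400/423 21/47; 1/47 -43/94]
x' − x̄ = [-299/423, -397/94] = K·y
y = (KᵀK)⁻¹·Kᵀ·(x' − x̄) = [-5, 9]
z = y + H·x̄ = [-5, 9] + [3, -12] = [-2, -3]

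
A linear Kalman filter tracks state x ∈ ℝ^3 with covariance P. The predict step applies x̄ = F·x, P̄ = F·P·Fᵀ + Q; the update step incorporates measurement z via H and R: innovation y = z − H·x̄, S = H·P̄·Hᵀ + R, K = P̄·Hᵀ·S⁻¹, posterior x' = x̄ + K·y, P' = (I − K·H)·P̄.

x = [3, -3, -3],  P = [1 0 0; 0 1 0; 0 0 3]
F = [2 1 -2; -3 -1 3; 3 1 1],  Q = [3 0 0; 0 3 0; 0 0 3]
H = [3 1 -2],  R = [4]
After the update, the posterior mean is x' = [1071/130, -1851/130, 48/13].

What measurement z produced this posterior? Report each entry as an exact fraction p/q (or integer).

x̄ = F·x = [9, -15, 3]
P̄ = F·P·Fᵀ + Q = [20 -25 1; -25 40 -1; 1 -1 16]
S = H·P̄·Hᵀ + R = [130]
K = P̄·Hᵀ·S⁻¹ = [33/130; -33/130; -3/13]
x' − x̄ = [-99/130, 99/130, 9/13] = K·y
y = (KᵀK)⁻¹·Kᵀ·(x' − x̄) = [-3]
z = y + H·x̄ = [-3] + [6] = [3]

z = [3]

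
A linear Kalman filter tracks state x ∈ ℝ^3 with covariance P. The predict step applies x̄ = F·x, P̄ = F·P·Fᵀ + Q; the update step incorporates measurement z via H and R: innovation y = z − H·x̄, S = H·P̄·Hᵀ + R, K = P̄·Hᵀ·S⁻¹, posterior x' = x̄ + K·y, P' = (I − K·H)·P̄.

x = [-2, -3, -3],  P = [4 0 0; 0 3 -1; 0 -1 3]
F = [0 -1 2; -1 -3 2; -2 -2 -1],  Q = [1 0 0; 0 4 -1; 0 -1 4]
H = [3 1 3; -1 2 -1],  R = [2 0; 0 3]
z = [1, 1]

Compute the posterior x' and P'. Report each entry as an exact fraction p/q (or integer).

x' = [-60741/12484, 5013/12484, 31915/6242]
P' = [73035/12484 3937/12484 -36917/6242; 3937/12484 7063/12484 -2533/6242; -36917/6242 -2533/6242 19341/3121]

x̄ = F·x = [-3, 5, 13]
P̄ = F·P·Fᵀ + Q = [20 29 3; 29 59 20; 3 20 31]
y = z − H·x̄ = [-34, 1]
S = H·P̄·Hᵀ + R = [868 192; 192 100]
K = P̄·Hᵀ·S⁻¹ = [385/6242 2891/12484; 919/6242 5085/12484; 1381/6242 -2277/6242]
x' = x̄ + K·y = [-60741/12484, 5013/12484, 31915/6242]
P' = (I − K·H)·P̄ = [73035/12484 3937/12484 -36917/6242; 3937/12484 7063/12484 -2533/6242; -36917/6242 -2533/6242 19341/3121]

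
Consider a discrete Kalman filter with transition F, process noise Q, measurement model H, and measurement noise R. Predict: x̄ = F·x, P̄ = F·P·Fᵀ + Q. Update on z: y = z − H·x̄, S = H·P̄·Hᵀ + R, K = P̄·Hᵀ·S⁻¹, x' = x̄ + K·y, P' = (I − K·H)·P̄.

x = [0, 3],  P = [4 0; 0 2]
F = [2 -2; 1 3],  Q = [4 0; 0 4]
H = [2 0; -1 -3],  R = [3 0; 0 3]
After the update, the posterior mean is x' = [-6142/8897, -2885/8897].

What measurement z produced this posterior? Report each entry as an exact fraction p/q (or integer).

x̄ = F·x = [-6, 9]
P̄ = F·P·Fᵀ + Q = [28 -4; -4 26]
S = H·P̄·Hᵀ + R = [115 -32; -32 241]
K = P̄·Hᵀ·S⁻¹ = [4328/8897 -16/8897; -1432/8897 -2922/8897]
x' − x̄ = [47240/8897, -82958/8897] = K·y
y = (KᵀK)⁻¹·Kᵀ·(x' − x̄) = [11, 23]
z = y + H·x̄ = [11, 23] + [-12, -21] = [-1, 2]

z = [-1, 2]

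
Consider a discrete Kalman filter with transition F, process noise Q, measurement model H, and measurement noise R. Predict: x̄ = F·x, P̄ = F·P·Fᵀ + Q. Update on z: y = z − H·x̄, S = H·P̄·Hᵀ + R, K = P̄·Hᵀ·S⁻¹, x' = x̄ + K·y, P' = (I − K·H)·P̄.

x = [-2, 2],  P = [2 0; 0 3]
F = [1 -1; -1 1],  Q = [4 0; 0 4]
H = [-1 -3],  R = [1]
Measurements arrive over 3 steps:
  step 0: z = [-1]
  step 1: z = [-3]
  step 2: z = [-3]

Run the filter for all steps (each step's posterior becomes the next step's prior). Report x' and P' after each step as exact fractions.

step 0: x̄ = F·x = [-4, 4]
step 0: P̄ = F·P·Fᵀ + Q = [9 -5; -5 9]
step 0: y = z − H·x̄ = [7]
step 0: S = H·P̄·Hᵀ + R = [61]
step 0: K = P̄·Hᵀ·S⁻¹ = [6/61; -22/61]
step 0: x' = x̄ + K·y = [-202/61, 90/61]
step 0: P' = (I − K·H)·P̄ = [513/61 -173/61; -173/61 65/61]
step 1: x̄ = F·x = [-292/61, 292/61]
step 1: P̄ = F·P·Fᵀ + Q = [1168/61 -924/61; -924/61 1168/61]
step 1: y = z − H·x̄ = [401/61]
step 1: S = H·P̄·Hᵀ + R = [6197/61]
step 1: K = P̄·Hᵀ·S⁻¹ = [1604/6197; -2580/6197]
step 1: x' = x̄ + K·y = [-19120/6197, 12704/6197]
step 1: P' = (I − K·H)·P̄ = [76480/6197 -26028/6197; -26028/6197 9536/6197]
step 2: x̄ = F·x = [-31824/6197, 31824/6197]
step 2: P̄ = F·P·Fᵀ + Q = [162860/6197 -138072/6197; -138072/6197 162860/6197]
step 2: y = z − H·x̄ = [45057/6197]
step 2: S = H·P̄·Hᵀ + R = [806365/6197]
step 2: K = P̄·Hᵀ·S⁻¹ = [35908/115195; -350508/806365]
step 2: x' = x̄ + K·y = [-330492/115195, 1592532/806365]
step 2: P' = (I − K·H)·P̄ = [1570916/115195 -535608/115195; -535608/115195 1366588/806365]

step 0: x' = [-202/61, 90/61], P' = [513/61 -173/61; -173/61 65/61]
step 1: x' = [-19120/6197, 12704/6197], P' = [76480/6197 -26028/6197; -26028/6197 9536/6197]
step 2: x' = [-330492/115195, 1592532/806365], P' = [1570916/115195 -535608/115195; -535608/115195 1366588/806365]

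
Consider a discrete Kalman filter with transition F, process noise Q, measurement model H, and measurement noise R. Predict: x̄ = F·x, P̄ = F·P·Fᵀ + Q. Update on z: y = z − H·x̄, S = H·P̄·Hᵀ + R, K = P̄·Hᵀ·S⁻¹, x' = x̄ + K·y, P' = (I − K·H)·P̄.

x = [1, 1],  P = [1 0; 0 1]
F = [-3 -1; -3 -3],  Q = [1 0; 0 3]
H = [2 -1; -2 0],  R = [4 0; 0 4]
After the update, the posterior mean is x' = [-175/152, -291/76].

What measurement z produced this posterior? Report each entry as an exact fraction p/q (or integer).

z = [2, 2]

x̄ = F·x = [-4, -6]
P̄ = F·P·Fᵀ + Q = [11 12; 12 21]
S = H·P̄·Hᵀ + R = [21 -20; -20 48]
K = P̄·Hᵀ·S⁻¹ = [5/76 -131/304; -21/38 -111/152]
x' − x̄ = [433/152, 165/76] = K·y
y = (KᵀK)⁻¹·Kᵀ·(x' − x̄) = [4, -6]
z = y + H·x̄ = [4, -6] + [-2, 8] = [2, 2]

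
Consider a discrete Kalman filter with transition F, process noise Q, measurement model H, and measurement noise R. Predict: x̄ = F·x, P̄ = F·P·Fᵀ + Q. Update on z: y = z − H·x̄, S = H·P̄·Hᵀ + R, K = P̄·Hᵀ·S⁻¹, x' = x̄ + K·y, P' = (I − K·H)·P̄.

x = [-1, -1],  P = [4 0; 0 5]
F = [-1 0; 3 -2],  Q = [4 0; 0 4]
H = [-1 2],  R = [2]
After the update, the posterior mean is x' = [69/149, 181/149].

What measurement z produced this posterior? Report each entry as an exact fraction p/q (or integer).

z = [2]

x̄ = F·x = [1, -1]
P̄ = F·P·Fᵀ + Q = [8 -12; -12 60]
S = H·P̄·Hᵀ + R = [298]
K = P̄·Hᵀ·S⁻¹ = [-16/149; 66/149]
x' − x̄ = [-80/149, 330/149] = K·y
y = (KᵀK)⁻¹·Kᵀ·(x' − x̄) = [5]
z = y + H·x̄ = [5] + [-3] = [2]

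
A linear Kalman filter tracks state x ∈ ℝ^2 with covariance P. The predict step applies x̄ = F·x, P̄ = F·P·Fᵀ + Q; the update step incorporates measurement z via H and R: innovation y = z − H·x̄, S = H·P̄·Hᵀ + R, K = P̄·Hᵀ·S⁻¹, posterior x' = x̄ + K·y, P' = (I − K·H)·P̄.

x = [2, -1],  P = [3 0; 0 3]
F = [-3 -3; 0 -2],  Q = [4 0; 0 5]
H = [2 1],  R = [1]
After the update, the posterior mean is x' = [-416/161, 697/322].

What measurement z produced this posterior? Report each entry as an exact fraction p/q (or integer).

z = [-3]

x̄ = F·x = [-3, 2]
P̄ = F·P·Fᵀ + Q = [58 18; 18 17]
S = H·P̄·Hᵀ + R = [322]
K = P̄·Hᵀ·S⁻¹ = [67/161; 53/322]
x' − x̄ = [67/161, 53/322] = K·y
y = (KᵀK)⁻¹·Kᵀ·(x' − x̄) = [1]
z = y + H·x̄ = [1] + [-4] = [-3]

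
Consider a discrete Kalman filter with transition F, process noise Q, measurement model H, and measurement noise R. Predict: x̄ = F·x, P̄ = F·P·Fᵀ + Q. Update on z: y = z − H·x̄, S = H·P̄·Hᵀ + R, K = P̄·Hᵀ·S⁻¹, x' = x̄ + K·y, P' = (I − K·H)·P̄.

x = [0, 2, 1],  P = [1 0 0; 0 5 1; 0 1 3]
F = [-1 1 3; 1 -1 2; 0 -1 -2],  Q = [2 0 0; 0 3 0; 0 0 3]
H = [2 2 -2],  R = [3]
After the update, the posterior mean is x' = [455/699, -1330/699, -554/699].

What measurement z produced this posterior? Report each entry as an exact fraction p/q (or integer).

z = [-1]

x̄ = F·x = [5, 0, -4]
P̄ = F·P·Fᵀ + Q = [41 11 -28; 11 17 -7; -28 -7 24]
S = H·P̄·Hᵀ + R = [699]
K = P̄·Hᵀ·S⁻¹ = [160/699; 70/699; -118/699]
x' − x̄ = [-3040/699, -1330/699, 2242/699] = K·y
y = (KᵀK)⁻¹·Kᵀ·(x' − x̄) = [-19]
z = y + H·x̄ = [-19] + [18] = [-1]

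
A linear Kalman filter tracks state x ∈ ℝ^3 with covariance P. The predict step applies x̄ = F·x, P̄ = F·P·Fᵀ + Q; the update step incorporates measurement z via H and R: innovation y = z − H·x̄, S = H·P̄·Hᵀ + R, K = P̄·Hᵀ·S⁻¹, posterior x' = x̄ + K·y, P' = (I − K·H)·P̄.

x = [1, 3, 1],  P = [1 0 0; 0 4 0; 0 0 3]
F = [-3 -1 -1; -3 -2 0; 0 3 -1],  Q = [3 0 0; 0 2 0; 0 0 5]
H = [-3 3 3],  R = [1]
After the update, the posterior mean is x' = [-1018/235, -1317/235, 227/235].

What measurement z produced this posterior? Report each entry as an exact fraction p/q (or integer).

x̄ = F·x = [-7, -9, 8]
P̄ = F·P·Fᵀ + Q = [19 17 -9; 17 27 -24; -9 -24 44]
S = H·P̄·Hᵀ + R = [235]
K = P̄·Hᵀ·S⁻¹ = [-33/235; -42/235; 87/235]
x' − x̄ = [627/235, 798/235, -1653/235] = K·y
y = (KᵀK)⁻¹·Kᵀ·(x' − x̄) = [-19]
z = y + H·x̄ = [-19] + [18] = [-1]

z = [-1]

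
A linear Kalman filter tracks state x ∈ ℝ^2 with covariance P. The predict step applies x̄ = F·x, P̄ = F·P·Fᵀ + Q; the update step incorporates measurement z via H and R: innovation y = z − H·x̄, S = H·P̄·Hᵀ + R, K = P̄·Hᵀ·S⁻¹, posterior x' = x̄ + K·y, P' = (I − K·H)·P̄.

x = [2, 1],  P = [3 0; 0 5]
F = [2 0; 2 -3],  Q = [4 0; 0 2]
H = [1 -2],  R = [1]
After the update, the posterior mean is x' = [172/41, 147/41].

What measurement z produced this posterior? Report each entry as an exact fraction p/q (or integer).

z = [-3]

x̄ = F·x = [4, 1]
P̄ = F·P·Fᵀ + Q = [16 12; 12 59]
S = H·P̄·Hᵀ + R = [205]
K = P̄·Hᵀ·S⁻¹ = [-8/205; -106/205]
x' − x̄ = [8/41, 106/41] = K·y
y = (KᵀK)⁻¹·Kᵀ·(x' − x̄) = [-5]
z = y + H·x̄ = [-5] + [2] = [-3]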